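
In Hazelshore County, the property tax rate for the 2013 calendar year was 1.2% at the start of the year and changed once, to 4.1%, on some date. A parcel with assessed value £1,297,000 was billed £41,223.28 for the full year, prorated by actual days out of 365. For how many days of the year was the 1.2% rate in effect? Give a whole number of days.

116 days

Let d = days at the first rate; then 365 − d days at the second rate.
£1,297,000 × [1.2%·d + 4.1%·(365−d)] / 365 = £41,223.28
Solving gives d = 116, so the new rate took effect on 27 April 2013.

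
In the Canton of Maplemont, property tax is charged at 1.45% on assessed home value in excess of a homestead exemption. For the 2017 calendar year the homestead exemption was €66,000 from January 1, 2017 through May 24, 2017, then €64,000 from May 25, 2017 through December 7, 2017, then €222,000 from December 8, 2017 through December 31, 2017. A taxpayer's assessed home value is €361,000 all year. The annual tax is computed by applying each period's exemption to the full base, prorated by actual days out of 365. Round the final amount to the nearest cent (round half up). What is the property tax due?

January 1 – May 24, 2017: 144 days, exemption €66,000 → (€361,000 − €66,000) × 1.45% × 144/365 = €1,687.5616
May 25 – December 7, 2017: 197 days, exemption €64,000 → (€361,000 − €64,000) × 1.45% × 197/365 = €2,324.3301
December 8 – December 31, 2017: 24 days, exemption €222,000 → (€361,000 − €222,000) × 1.45% × 24/365 = €132.5260
Total = €4,144.4178

€4,144.42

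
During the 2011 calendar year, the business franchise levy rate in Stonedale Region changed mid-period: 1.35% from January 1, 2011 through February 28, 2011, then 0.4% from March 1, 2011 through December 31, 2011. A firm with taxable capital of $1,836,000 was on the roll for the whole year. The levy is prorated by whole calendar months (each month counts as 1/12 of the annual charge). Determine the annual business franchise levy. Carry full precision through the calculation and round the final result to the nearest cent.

January 1 – February 28, 2011: 2 months at 1.35% → $1,836,000 × 1.35% × 2/12 = $4,131.0000
March 1 – December 31, 2011: 10 months at 0.4% → $1,836,000 × 0.4% × 10/12 = $6,120.0000
Total = $10,251.0000

$10,251.00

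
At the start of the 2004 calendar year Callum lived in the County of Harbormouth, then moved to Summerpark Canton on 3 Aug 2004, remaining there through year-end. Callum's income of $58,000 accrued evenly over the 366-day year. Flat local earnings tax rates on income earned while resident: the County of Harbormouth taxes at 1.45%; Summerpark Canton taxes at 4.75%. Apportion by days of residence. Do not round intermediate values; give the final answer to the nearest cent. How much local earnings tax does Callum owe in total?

$1,630.66

The County of Harbormouth, 1 Jan – 2 Aug 2004: 215 days → $58,000 × 1.45% × 215/366 = $494.0301
Summerpark Canton, 3 Aug – 31 Dec 2004: 151 days → $58,000 × 4.75% × 151/366 = $1,136.6257
Total = $1,630.6557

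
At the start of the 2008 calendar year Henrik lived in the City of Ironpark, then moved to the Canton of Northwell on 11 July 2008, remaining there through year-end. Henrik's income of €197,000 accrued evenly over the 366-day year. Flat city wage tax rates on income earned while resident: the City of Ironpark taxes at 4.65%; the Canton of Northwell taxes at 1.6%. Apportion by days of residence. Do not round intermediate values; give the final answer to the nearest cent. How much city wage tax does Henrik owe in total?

€6,304.00

The City of Ironpark, 1 January – 10 July 2008: 192 days → €197,000 × 4.65% × 192/366 = €4,805.5082
The Canton of Northwell, 11 July – 31 December 2008: 174 days → €197,000 × 1.6% × 174/366 = €1,498.4918
Total = €6,304.0000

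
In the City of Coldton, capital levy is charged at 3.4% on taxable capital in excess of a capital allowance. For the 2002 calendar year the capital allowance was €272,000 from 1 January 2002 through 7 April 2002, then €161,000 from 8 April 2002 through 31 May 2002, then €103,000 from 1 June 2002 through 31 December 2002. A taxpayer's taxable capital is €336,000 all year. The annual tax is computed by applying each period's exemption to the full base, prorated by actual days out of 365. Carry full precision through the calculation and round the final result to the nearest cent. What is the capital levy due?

1 January – 7 April 2002: 97 days, exemption €272,000 → (€336,000 − €272,000) × 3.4% × 97/365 = €578.2795
8 April – 31 May 2002: 54 days, exemption €161,000 → (€336,000 − €161,000) × 3.4% × 54/365 = €880.2740
1 June – 31 December 2002: 214 days, exemption €103,000 → (€336,000 − €103,000) × 3.4% × 214/365 = €4,644.6795
Total = €6,103.2329

€6,103.23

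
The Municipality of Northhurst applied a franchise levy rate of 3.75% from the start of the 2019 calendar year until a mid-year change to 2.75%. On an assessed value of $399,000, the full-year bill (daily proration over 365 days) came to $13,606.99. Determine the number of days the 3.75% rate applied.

Let d = days at the first rate; then 365 − d days at the second rate.
$399,000 × [3.75%·d + 2.75%·(365−d)] / 365 = $13,606.99
Solving gives d = 241, so the new rate took effect on 30 August 2019.

241 days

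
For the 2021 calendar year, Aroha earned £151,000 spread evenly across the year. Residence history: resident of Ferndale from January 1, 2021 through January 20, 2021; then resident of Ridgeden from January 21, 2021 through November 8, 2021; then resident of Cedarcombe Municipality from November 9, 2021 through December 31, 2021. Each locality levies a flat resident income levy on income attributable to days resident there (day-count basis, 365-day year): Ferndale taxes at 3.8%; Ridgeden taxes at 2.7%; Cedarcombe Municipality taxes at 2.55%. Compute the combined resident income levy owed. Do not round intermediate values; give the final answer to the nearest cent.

Ferndale, January 1 – January 20, 2021: 20 days → £151,000 × 3.8% × 20/365 = £314.4110
Ridgeden, January 21 – November 8, 2021: 292 days → £151,000 × 2.7% × 292/365 = £3,261.6000
Cedarcombe Municipality, November 9 – December 31, 2021: 53 days → £151,000 × 2.55% × 53/365 = £559.1137
Total = £4,135.1247

£4,135.12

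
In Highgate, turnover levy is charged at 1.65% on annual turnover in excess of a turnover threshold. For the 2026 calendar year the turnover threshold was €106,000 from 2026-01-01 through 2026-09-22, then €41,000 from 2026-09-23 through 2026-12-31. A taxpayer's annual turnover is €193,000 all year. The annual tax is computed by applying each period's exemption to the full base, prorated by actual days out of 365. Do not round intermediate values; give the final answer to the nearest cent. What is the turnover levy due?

€1,729.34

2026-01-01 to 2026-09-22: 265 days, exemption €106,000 → (€193,000 − €106,000) × 1.65% × 265/365 = €1,042.2123
2026-09-23 to 2026-12-31: 100 days, exemption €41,000 → (€193,000 − €41,000) × 1.65% × 100/365 = €687.1233
Total = €1,729.3356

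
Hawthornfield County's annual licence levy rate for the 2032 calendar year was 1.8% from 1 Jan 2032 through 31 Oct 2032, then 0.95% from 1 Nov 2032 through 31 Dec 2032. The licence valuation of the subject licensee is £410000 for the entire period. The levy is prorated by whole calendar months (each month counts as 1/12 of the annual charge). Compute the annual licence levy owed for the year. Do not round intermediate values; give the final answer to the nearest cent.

1 Jan – 31 Oct 2032: 10 months at 1.8% → £410000 × 1.8% × 10/12 = £6150.0000
1 Nov – 31 Dec 2032: 2 months at 0.95% → £410000 × 0.95% × 2/12 = £649.1667
Total = £6799.1667

£6799.17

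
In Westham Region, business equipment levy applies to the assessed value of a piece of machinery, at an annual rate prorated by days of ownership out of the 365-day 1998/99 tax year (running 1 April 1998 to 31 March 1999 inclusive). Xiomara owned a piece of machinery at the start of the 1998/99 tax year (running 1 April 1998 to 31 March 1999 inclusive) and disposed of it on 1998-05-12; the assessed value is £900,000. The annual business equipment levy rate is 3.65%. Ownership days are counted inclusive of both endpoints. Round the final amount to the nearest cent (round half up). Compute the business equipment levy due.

£3,780.00

Days held (1998-04-01 to 1998-05-12): 42 out of 365
Tax = £900,000 × 3.65% × 42/365 = £3,780.0000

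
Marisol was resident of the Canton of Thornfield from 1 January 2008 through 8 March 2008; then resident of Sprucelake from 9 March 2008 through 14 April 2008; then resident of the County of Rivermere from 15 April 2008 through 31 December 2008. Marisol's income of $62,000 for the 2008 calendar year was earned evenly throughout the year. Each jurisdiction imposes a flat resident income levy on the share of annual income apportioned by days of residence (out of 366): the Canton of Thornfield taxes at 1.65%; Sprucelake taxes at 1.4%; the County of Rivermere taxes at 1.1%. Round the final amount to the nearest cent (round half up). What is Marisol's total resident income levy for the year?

$764.16

The Canton of Thornfield, 1 January – 8 March 2008: 68 days → $62,000 × 1.65% × 68/366 = $190.0656
Sprucelake, 9 March – 14 April 2008: 37 days → $62,000 × 1.4% × 37/366 = $87.7486
The County of Rivermere, 15 April – 31 December 2008: 261 days → $62,000 × 1.1% × 261/366 = $486.3443
Total = $764.1585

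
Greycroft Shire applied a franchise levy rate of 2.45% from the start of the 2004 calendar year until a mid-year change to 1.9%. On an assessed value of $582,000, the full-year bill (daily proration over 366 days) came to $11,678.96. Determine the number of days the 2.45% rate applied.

Let d = days at the first rate; then 366 − d days at the second rate.
$582,000 × [2.45%·d + 1.9%·(366−d)] / 366 = $11,678.96
Solving gives d = 71, so the new rate took effect on 12 March 2004.

71 days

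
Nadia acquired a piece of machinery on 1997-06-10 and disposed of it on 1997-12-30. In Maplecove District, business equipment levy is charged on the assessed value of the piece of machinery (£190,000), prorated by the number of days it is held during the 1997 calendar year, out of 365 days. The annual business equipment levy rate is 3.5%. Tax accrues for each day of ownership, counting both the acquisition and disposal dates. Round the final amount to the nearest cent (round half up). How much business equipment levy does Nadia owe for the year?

£3,716.71

Days held (1997-06-10 to 1997-12-30): 204 out of 365
Tax = £190,000 × 3.5% × 204/365 = £3,716.7123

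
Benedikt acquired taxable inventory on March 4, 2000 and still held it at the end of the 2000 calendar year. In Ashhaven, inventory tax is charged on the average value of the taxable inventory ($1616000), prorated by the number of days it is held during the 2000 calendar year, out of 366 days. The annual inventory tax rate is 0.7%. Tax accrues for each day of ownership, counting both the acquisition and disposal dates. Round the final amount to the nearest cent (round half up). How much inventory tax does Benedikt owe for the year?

$9364.85

Days held (March 4 – December 31, 2000): 303 out of 366
Tax = $1616000 × 0.7% × 303/366 = $9364.8525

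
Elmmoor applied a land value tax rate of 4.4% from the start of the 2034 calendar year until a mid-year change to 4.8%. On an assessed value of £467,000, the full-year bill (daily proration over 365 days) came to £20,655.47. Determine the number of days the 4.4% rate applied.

344 days

Let d = days at the first rate; then 365 − d days at the second rate.
£467,000 × [4.4%·d + 4.8%·(365−d)] / 365 = £20,655.47
Solving gives d = 344, so the new rate took effect on 11 December 2034.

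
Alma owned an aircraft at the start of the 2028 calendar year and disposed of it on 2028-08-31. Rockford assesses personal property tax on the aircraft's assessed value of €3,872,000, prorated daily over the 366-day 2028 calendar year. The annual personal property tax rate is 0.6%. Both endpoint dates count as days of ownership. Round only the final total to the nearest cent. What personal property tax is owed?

Days held (2028-01-01 to 2028-08-31): 244 out of 366
Tax = €3,872,000 × 0.6% × 244/366 = €15,488.0000

€15,488.00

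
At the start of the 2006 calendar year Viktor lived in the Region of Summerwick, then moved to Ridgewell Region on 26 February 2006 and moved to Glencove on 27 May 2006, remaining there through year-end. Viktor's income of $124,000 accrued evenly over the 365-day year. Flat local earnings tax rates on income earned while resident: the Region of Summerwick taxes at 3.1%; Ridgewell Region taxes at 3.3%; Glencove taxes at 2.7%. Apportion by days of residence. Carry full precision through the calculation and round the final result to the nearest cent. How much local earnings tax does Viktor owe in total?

$3,607.55

The Region of Summerwick, 1 January – 25 February 2006: 56 days → $124,000 × 3.1% × 56/365 = $589.7644
Ridgewell Region, 26 February – 26 May 2006: 90 days → $124,000 × 3.3% × 90/365 = $1,008.9863
Glencove, 27 May – 31 December 2006: 219 days → $124,000 × 2.7% × 219/365 = $2,008.8000
Total = $3,607.5507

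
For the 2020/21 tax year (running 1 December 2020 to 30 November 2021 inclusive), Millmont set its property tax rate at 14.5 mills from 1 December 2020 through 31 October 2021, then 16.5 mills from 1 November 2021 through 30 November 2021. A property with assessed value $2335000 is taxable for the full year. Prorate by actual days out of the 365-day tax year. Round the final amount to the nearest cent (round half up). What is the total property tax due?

1 December 2020 – 31 October 2021: 335 days at 14.5 mills → $2335000 × 1.45% × 335/365 = $31074.6918
1 November – 30 November 2021: 30 days at 16.5 mills → $2335000 × 1.65% × 30/365 = $3166.6438
Total = $34241.3356

$34241.34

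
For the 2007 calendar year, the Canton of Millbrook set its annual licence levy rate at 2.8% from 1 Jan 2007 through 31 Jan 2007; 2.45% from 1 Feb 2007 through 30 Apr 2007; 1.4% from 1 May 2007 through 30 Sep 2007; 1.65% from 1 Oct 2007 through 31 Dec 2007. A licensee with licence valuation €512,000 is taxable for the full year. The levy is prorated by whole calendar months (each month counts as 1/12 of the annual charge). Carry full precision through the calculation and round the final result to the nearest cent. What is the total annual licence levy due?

1 Jan – 31 Jan 2007: 1 month at 2.8% → €512,000 × 2.8% × 1/12 = €1,194.6667
1 Feb – 30 Apr 2007: 3 months at 2.45% → €512,000 × 2.45% × 3/12 = €3,136.0000
1 May – 30 Sep 2007: 5 months at 1.4% → €512,000 × 1.4% × 5/12 = €2,986.6667
1 Oct – 31 Dec 2007: 3 months at 1.65% → €512,000 × 1.65% × 3/12 = €2,112.0000
Total = €9,429.3333

€9,429.33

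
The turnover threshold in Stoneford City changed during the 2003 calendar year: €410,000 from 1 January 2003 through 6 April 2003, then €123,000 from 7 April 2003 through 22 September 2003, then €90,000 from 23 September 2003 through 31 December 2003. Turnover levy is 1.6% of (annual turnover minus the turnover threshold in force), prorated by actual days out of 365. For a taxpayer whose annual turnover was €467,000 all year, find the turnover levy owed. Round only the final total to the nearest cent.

1 January – 6 April 2003: 96 days, exemption €410,000 → (€467,000 − €410,000) × 1.6% × 96/365 = €239.8685
7 April – 22 September 2003: 169 days, exemption €123,000 → (€467,000 − €123,000) × 1.6% × 169/365 = €2,548.4274
23 September – 31 December 2003: 100 days, exemption €90,000 → (€467,000 − €90,000) × 1.6% × 100/365 = €1,652.6027
Total = €4,440.8986

€4,440.90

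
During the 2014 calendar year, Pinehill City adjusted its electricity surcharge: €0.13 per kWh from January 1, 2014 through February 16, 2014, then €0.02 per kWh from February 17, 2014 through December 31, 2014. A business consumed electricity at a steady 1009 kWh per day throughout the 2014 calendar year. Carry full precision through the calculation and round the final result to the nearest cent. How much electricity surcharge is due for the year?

€12,582.23

January 1 – February 16, 2014: 47 days × 1009 kWh/day = 47,423 kWh at €0.13/kWh → €6,164.99
February 17 – December 31, 2014: 318 days × 1009 kWh/day = 320,862 kWh at €0.02/kWh → €6,417.24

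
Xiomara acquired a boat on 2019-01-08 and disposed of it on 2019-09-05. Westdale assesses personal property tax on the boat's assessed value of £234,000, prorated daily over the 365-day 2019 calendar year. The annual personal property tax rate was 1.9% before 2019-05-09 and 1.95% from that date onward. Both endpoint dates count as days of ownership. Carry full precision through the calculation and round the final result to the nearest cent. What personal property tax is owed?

£2,974.04

2019-01-08 to 2019-05-08: 121 days at 1.9% → £234,000 × 1.9% × 121/365 = £1,473.8795
2019-05-09 to 2019-09-05: 120 days at 1.95% → £234,000 × 1.95% × 120/365 = £1,500.1644
Total = £2,974.0438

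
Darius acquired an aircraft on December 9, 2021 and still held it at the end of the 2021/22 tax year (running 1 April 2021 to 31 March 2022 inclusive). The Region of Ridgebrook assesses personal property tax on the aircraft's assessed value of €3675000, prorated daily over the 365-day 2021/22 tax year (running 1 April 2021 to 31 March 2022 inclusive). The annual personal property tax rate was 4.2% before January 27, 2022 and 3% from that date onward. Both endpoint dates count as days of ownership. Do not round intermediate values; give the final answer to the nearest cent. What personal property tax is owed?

€40052.47

December 9, 2021 – January 26, 2022: 49 days at 4.2% → €3675000 × 4.2% × 49/365 = €20720.9589
January 27 – March 31, 2022: 64 days at 3% → €3675000 × 3% × 64/365 = €19331.5068
Total = €40052.4658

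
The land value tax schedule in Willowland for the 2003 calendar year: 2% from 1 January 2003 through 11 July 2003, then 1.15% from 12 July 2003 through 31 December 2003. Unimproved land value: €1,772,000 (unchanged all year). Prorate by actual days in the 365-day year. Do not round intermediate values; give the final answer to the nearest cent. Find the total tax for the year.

€28,301.02

1 January – 11 July 2003: 192 days at 2% → €1,772,000 × 2% × 192/365 = €18,642.4110
12 July – 31 December 2003: 173 days at 1.15% → €1,772,000 × 1.15% × 173/365 = €9,658.6137
Total = €28,301.0247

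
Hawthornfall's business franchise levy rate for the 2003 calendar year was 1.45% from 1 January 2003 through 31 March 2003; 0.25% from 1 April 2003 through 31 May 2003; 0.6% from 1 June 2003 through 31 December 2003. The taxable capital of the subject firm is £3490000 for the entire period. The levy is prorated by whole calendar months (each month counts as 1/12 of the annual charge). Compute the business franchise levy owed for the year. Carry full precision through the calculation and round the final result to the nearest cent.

1 January – 31 March 2003: 3 months at 1.45% → £3490000 × 1.45% × 3/12 = £12651.2500
1 April – 31 May 2003: 2 months at 0.25% → £3490000 × 0.25% × 2/12 = £1454.1667
1 June – 31 December 2003: 7 months at 0.6% → £3490000 × 0.6% × 7/12 = £12215.0000
Total = £26320.4167

£26320.42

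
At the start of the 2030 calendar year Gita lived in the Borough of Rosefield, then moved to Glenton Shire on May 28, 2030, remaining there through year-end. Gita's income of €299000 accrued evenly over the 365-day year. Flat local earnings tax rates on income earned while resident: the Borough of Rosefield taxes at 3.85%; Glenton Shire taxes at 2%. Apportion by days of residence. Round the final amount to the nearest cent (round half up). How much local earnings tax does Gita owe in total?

The Borough of Rosefield, January 1 – May 27, 2030: 147 days → €299000 × 3.85% × 147/365 = €4636.1384
Glenton Shire, May 28 – December 31, 2030: 218 days → €299000 × 2% × 218/365 = €3571.6164
Total = €8207.7548

€8207.75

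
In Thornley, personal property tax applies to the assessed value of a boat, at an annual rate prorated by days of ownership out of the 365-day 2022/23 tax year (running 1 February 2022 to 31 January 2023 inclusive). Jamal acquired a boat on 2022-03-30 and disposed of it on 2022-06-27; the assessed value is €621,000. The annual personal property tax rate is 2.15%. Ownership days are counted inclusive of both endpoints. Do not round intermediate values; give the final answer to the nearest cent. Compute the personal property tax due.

€3,292.15

Days held (2022-03-30 to 2022-06-27): 90 out of 365
Tax = €621,000 × 2.15% × 90/365 = €3,292.1507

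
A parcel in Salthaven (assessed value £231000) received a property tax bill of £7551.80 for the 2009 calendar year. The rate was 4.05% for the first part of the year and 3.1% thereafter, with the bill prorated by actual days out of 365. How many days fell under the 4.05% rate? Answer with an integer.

65 days

Let d = days at the first rate; then 365 − d days at the second rate.
£231000 × [4.05%·d + 3.1%·(365−d)] / 365 = £7551.80
Solving gives d = 65, so the new rate took effect on 7 Mar 2009.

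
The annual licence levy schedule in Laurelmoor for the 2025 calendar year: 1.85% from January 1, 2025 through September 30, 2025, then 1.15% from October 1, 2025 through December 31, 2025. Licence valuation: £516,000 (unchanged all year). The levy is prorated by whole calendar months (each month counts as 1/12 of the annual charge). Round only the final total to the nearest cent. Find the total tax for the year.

January 1 – September 30, 2025: 9 months at 1.85% → £516,000 × 1.85% × 9/12 = £7,159.5000
October 1 – December 31, 2025: 3 months at 1.15% → £516,000 × 1.15% × 3/12 = £1,483.5000
Total = £8,643.0000

£8,643.00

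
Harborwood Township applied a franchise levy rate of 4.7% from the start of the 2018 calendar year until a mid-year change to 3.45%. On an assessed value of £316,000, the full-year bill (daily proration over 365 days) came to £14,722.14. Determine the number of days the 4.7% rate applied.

353 days

Let d = days at the first rate; then 365 − d days at the second rate.
£316,000 × [4.7%·d + 3.45%·(365−d)] / 365 = £14,722.14
Solving gives d = 353, so the new rate took effect on 20 December 2018.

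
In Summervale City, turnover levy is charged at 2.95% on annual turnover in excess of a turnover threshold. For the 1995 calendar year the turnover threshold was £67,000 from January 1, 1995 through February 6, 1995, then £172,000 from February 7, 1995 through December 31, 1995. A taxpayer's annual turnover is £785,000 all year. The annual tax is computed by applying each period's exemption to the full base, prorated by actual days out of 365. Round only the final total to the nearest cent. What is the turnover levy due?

January 1 – February 6, 1995: 37 days, exemption £67,000 → (£785,000 − £67,000) × 2.95% × 37/365 = £2,147.1151
February 7 – December 31, 1995: 328 days, exemption £172,000 → (£785,000 − £172,000) × 2.95% × 328/365 = £16,250.3781
Total = £18,397.4932

£18,397.49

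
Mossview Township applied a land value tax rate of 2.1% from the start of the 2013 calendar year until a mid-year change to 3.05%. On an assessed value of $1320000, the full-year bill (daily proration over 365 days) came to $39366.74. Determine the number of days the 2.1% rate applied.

26 days

Let d = days at the first rate; then 365 − d days at the second rate.
$1320000 × [2.1%·d + 3.05%·(365−d)] / 365 = $39366.74
Solving gives d = 26, so the new rate took effect on 27 Jan 2013.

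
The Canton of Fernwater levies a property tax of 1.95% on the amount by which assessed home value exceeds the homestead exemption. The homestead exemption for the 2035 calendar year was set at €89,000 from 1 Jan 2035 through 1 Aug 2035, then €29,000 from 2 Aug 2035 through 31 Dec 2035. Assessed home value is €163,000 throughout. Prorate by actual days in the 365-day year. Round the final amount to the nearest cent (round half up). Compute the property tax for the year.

€1,930.23

1 Jan – 1 Aug 2035: 213 days, exemption €89,000 → (€163,000 − €89,000) × 1.95% × 213/365 = €842.0795
2 Aug – 31 Dec 2035: 152 days, exemption €29,000 → (€163,000 − €29,000) × 1.95% × 152/365 = €1,088.1534
Total = €1,930.2329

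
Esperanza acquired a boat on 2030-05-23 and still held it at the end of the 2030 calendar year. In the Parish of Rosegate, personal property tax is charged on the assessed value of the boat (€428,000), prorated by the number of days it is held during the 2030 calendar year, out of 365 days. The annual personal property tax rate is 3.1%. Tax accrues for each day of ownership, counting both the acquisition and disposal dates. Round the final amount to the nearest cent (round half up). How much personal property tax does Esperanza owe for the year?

Days held (2030-05-23 to 2030-12-31): 223 out of 365
Tax = €428,000 × 3.1% × 223/365 = €8,106.2027

€8,106.20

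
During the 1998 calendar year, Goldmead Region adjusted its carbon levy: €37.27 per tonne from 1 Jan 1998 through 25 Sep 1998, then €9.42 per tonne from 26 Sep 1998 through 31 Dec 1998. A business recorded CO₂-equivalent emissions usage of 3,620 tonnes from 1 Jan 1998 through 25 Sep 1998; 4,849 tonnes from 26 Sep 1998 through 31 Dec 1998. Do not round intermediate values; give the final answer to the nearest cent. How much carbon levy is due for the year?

€180,594.98

1 Jan – 25 Sep 1998: 3,620 tonnes at €37.27/tonne → €134,917.40
26 Sep – 31 Dec 1998: 4,849 tonnes at €9.42/tonne → €45,677.58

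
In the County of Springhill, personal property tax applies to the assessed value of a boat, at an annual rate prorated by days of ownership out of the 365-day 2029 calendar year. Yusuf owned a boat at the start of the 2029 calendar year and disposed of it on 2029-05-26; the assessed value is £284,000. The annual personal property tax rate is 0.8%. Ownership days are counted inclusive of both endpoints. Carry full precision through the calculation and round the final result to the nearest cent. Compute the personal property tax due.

Days held (2029-01-01 to 2029-05-26): 146 out of 365
Tax = £284,000 × 0.8% × 146/365 = £908.8000

£908.80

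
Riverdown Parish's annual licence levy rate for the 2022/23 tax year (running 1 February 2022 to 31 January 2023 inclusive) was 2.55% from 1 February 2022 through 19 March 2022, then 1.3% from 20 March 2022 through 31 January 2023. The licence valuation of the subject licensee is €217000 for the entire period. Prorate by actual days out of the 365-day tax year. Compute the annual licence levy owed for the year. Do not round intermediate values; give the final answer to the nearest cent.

1 February – 19 March 2022: 47 days at 2.55% → €217000 × 2.55% × 47/365 = €712.5329
20 March 2022 – 31 January 2023: 318 days at 1.3% → €217000 × 1.3% × 318/365 = €2457.7479
Total = €3170.2808

€3170.28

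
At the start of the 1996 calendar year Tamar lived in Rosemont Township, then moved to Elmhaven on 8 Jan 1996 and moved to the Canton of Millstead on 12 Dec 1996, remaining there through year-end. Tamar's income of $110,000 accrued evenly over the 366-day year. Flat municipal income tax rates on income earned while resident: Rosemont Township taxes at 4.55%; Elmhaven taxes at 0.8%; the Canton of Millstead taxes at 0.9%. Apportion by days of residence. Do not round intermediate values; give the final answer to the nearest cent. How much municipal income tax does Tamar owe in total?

$964.90

Rosemont Township, 1 Jan – 7 Jan 1996: 7 days → $110,000 × 4.55% × 7/366 = $95.7240
Elmhaven, 8 Jan – 11 Dec 1996: 339 days → $110,000 × 0.8% × 339/366 = $815.0820
The Canton of Millstead, 12 Dec – 31 Dec 1996: 20 days → $110,000 × 0.9% × 20/366 = $54.0984
Total = $964.9044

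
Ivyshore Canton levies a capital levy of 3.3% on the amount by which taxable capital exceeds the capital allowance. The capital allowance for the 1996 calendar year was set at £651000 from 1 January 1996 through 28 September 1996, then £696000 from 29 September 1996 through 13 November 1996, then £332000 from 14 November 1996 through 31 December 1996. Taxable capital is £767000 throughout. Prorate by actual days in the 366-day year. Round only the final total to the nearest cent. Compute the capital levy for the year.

1 January – 28 September 1996: 272 days, exemption £651000 → (£767000 − £651000) × 3.3% × 272/366 = £2844.8525
29 September – 13 November 1996: 46 days, exemption £696000 → (£767000 − £696000) × 3.3% × 46/366 = £294.4754
14 November – 31 December 1996: 48 days, exemption £332000 → (£767000 − £332000) × 3.3% × 48/366 = £1882.6230
Total = £5021.9508

£5021.95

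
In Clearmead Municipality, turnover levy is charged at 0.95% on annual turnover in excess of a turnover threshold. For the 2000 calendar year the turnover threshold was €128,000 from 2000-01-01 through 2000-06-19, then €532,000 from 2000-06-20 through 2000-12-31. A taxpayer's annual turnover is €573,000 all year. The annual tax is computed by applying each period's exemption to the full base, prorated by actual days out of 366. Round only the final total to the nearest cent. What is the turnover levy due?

2000-01-01 to 2000-06-19: 171 days, exemption €128,000 → (€573,000 − €128,000) × 0.95% × 171/366 = €1,975.1434
2000-06-20 to 2000-12-31: 195 days, exemption €532,000 → (€573,000 − €532,000) × 0.95% × 195/366 = €207.5205
Total = €2,182.6639

€2,182.66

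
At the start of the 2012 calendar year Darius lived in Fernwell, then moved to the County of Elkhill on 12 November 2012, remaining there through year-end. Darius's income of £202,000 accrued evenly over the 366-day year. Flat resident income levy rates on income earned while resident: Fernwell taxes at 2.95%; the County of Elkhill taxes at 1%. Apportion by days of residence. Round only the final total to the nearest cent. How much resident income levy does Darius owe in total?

Fernwell, 1 January – 11 November 2012: 316 days → £202,000 × 2.95% × 316/366 = £5,144.9290
The County of Elkhill, 12 November – 31 December 2012: 50 days → £202,000 × 1% × 50/366 = £275.9563
Total = £5,420.8852

£5,420.89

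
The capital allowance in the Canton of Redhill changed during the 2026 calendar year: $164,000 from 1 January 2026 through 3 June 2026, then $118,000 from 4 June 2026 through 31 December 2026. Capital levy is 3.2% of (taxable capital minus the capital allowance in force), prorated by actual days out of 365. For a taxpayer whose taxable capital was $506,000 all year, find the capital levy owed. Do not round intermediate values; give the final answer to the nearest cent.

1 January – 3 June 2026: 154 days, exemption $164,000 → ($506,000 − $164,000) × 3.2% × 154/365 = $4,617.4685
4 June – 31 December 2026: 211 days, exemption $118,000 → ($506,000 − $118,000) × 3.2% × 211/365 = $7,177.4685
Total = $11,794.9370

$11,794.94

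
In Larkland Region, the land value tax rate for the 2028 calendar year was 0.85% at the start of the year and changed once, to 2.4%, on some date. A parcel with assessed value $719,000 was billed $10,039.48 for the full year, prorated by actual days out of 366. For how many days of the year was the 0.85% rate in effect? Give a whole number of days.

Let d = days at the first rate; then 366 − d days at the second rate.
$719,000 × [0.85%·d + 2.4%·(366−d)] / 366 = $10,039.48
Solving gives d = 237, so the new rate took effect on 25 August 2028.

237 days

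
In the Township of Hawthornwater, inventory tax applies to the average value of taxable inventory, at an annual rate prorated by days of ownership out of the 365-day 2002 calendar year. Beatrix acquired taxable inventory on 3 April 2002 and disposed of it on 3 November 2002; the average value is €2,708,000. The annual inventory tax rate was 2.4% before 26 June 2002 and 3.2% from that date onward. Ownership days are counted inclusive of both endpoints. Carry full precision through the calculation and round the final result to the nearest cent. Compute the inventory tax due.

€46,058.26

3 April – 25 June 2002: 84 days at 2.4% → €2,708,000 × 2.4% × 84/365 = €14,957.0630
26 June – 3 November 2002: 131 days at 3.2% → €2,708,000 × 3.2% × 131/365 = €31,101.1945
Total = €46,058.2575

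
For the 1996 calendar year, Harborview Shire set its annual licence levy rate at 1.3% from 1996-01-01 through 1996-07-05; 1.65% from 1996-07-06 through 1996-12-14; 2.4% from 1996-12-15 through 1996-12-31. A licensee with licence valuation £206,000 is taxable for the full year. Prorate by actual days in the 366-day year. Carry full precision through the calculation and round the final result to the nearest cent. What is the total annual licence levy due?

£3,102.38

1996-01-01 to 1996-07-05: 187 days at 1.3% → £206,000 × 1.3% × 187/366 = £1,368.2678
1996-07-06 to 1996-12-14: 162 days at 1.65% → £206,000 × 1.65% × 162/366 = £1,504.4754
1996-12-15 to 1996-12-31: 17 days at 2.4% → £206,000 × 2.4% × 17/366 = £229.6393
Total = £3,102.3825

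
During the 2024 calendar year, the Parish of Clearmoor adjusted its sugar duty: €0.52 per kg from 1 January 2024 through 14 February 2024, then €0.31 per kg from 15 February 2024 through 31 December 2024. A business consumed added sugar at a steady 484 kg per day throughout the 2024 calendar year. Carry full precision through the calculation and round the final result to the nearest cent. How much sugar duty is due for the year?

1 January – 14 February 2024: 45 days × 484 kg/day = 21,780 kg at €0.52/kg → €11,325.60
15 February – 31 December 2024: 321 days × 484 kg/day = 155,364 kg at €0.31/kg → €48,162.84

€59,488.44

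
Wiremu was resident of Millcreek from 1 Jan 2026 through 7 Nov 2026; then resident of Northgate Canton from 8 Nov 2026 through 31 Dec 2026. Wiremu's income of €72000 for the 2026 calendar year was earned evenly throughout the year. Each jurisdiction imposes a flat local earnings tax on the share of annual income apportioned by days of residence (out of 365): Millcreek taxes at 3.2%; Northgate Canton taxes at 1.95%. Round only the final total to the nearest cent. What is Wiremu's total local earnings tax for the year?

€2170.85

Millcreek, 1 Jan – 7 Nov 2026: 311 days → €72000 × 3.2% × 311/365 = €1963.1342
Northgate Canton, 8 Nov – 31 Dec 2026: 54 days → €72000 × 1.95% × 54/365 = €207.7151
Total = €2170.8493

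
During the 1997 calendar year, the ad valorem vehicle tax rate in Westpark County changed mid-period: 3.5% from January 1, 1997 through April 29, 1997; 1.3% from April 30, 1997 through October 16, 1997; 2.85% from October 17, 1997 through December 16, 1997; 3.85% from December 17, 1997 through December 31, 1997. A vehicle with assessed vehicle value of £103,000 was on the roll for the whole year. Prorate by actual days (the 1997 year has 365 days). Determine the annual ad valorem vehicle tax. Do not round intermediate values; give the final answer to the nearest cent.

January 1 – April 29, 1997: 119 days at 3.5% → £103,000 × 3.5% × 119/365 = £1,175.3288
April 30 – October 16, 1997: 170 days at 1.3% → £103,000 × 1.3% × 170/365 = £623.6438
October 17 – December 16, 1997: 61 days at 2.85% → £103,000 × 2.85% × 61/365 = £490.5904
December 17 – December 31, 1997: 15 days at 3.85% → £103,000 × 3.85% × 15/365 = £162.9658
Total = £2,452.5288

£2,452.53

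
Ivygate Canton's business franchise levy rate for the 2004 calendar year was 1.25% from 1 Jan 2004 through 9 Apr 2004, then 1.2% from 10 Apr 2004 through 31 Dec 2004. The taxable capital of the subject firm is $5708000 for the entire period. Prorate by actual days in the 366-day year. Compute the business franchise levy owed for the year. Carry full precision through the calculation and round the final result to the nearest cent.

1 Jan – 9 Apr 2004: 100 days at 1.25% → $5708000 × 1.25% × 100/366 = $19494.5355
10 Apr – 31 Dec 2004: 266 days at 1.2% → $5708000 × 1.2% × 266/366 = $49781.2459
Total = $69275.7814

$69275.78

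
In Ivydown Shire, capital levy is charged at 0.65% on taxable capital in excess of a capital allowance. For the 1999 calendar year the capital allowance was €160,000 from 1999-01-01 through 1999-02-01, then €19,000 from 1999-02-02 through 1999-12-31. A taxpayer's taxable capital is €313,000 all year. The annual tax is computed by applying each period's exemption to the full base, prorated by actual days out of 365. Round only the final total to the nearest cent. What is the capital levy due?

€1,830.65

1999-01-01 to 1999-02-01: 32 days, exemption €160,000 → (€313,000 − €160,000) × 0.65% × 32/365 = €87.1890
1999-02-02 to 1999-12-31: 333 days, exemption €19,000 → (€313,000 − €19,000) × 0.65% × 333/365 = €1,743.4603
Total = €1,830.6493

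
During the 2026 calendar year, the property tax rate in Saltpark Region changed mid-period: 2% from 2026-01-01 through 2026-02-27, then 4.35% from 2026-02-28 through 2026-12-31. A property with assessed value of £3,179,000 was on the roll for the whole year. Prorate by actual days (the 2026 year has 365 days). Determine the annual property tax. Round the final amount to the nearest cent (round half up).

£126,415.33

2026-01-01 to 2026-02-27: 58 days at 2% → £3,179,000 × 2% × 58/365 = £10,103.1233
2026-02-28 to 2026-12-31: 307 days at 4.35% → £3,179,000 × 4.35% × 307/365 = £116,312.2068
Total = £126,415.3301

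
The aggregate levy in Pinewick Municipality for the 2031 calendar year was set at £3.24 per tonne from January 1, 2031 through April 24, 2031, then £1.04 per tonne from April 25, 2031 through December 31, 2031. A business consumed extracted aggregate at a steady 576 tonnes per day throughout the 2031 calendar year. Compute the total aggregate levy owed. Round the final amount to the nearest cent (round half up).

January 1 – April 24, 2031: 114 days × 576 tonnes/day = 65,664 tonnes at £3.24/tonne → £212751.36
April 25 – December 31, 2031: 251 days × 576 tonnes/day = 144,576 tonnes at £1.04/tonne → £150359.04

£363110.40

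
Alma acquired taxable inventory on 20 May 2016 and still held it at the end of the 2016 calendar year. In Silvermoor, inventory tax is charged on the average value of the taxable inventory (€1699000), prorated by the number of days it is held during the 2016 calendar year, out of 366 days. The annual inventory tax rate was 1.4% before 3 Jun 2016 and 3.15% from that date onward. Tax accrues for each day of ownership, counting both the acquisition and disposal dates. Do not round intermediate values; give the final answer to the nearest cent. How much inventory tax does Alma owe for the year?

20 May – 2 Jun 2016: 14 days at 1.4% → €1699000 × 1.4% × 14/366 = €909.8470
3 Jun – 31 Dec 2016: 212 days at 3.15% → €1699000 × 3.15% × 212/366 = €30999.7869
Total = €31909.6339

€31909.63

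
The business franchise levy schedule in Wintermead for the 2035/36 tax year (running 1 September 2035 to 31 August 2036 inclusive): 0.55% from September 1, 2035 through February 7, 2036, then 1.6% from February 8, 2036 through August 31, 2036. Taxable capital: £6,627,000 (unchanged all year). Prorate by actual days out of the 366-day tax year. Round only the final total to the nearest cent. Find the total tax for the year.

£75,612.98

September 1, 2035 – February 7, 2036: 160 days at 0.55% → £6,627,000 × 0.55% × 160/366 = £15,933.7705
February 8 – August 31, 2036: 206 days at 1.6% → £6,627,000 × 1.6% × 206/366 = £59,679.2131
Total = £75,612.9836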